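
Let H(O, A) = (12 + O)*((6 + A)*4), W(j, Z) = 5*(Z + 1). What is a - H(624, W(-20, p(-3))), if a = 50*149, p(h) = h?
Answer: 17626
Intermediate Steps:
W(j, Z) = 5 + 5*Z (W(j, Z) = 5*(1 + Z) = 5 + 5*Z)
a = 7450
H(O, A) = (12 + O)*(24 + 4*A)
a - H(624, W(-20, p(-3))) = 7450 - (288 + 24*624 + 48*(5 + 5*(-3)) + 4*(5 + 5*(-3))*624) = 7450 - (288 + 14976 + 48*(5 - 15) + 4*(5 - 15)*624) = 7450 - (288 + 14976 + 48*(-10) + 4*(-10)*624) = 7450 - (288 + 14976 - 480 - 24960) = 7450 - 1*(-10176) = 7450 + 10176 = 17626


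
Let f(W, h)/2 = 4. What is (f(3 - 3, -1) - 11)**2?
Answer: 9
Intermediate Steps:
f(W, h) = 8 (f(W, h) = 2*4 = 8)
(f(3 - 3, -1) - 11)**2 = (8 - 11)**2 = (-3)**2 = 9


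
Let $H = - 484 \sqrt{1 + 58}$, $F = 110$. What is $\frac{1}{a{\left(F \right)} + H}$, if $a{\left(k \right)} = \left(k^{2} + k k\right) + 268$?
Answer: $\frac{6117}{146215480} + \frac{121 \sqrt{59}}{146215480} \approx 4.8192 \cdot 10^{-5}$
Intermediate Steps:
$a{\left(k \right)} = 268 + 2 k^{2}$ ($a{\left(k \right)} = \left(k^{2} + k^{2}\right) + 268 = 2 k^{2} + 268 = 268 + 2 k^{2}$)
$H = - 484 \sqrt{59} \approx -3717.7$
$\frac{1}{a{\left(F \right)} + H} = \frac{1}{\left(268 + 2 \cdot 110^{2}\right) - 484 \sqrt{59}} = \frac{1}{\left(268 + 2 \cdot 12100\right) - 484 \sqrt{59}} = \frac{1}{\left(268 + 24200\right) - 484 \sqrt{59}} = \frac{1}{24468 - 484 \sqrt{59}}$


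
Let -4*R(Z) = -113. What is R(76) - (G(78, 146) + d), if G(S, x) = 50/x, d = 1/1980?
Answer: 2016841/72270 ≈ 27.907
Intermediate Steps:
R(Z) = 113/4 (R(Z) = -¼*(-113) = 113/4)
d = 1/1980 ≈ 0.00050505
R(76) - (G(78, 146) + d) = 113/4 - (50/146 + 1/1980) = 113/4 - (50*(1/146) + 1/1980) = 113/4 - (25/73 + 1/1980) = 113/4 - 1*49573/144540 = 113/4 - 49573/144540 = 2016841/72270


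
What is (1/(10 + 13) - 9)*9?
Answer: -1854/23 ≈ -80.609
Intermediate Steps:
(1/(10 + 13) - 9)*9 = (1/23 - 9)*9 = -206/23*9 = -1854/23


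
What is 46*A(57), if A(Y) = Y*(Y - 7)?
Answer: 131100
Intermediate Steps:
A(Y) = Y*(-7 + Y)
46*A(57) = 46*(57*(-7 + 57)) = 46*(57*50) = 46*2850 = 131100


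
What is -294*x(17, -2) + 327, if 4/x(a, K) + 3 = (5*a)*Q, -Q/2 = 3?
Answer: 56309/171 ≈ 329.29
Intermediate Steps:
Q = -6 (Q = -2*3 = -6)
x(a, K) = 4/(-3 - 30*a) (x(a, K) = 4/(-3 + (5*a)*(-6)) = 4/(-3 - 30*a))
-294*x(17, -2) + 327 = -(-1176)/(3 + 30*17) + 327 = -(-1176)/(3 + 510) + 327 = -(-1176)/513 + 327 = -294*(-4/513) + 327 = 392/171 + 327 = 56309/171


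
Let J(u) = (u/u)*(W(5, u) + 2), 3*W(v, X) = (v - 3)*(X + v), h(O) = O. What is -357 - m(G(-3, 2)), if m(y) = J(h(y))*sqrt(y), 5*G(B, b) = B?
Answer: -357 - 74*I*sqrt(15)/75 ≈ -357.0 - 3.8213*I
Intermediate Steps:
G(B, b) = B/5
W(v, X) = (-3 + v)*(X + v)/3 (W(v, X) = ((v - 3)*(X + v))/3 = ((-3 + v)*(X + v))/3 = (-3 + v)*(X + v)/3)
J(u) = 16/3 + 2*u/3 (J(u) = (u/u)*((-u - 1*5 + (1/3)*5**2 + (1/3)*u*5) + 2) = 1*((-u - 5 + (1/3)*25 + 5*u/3) + 2) = 1*((-u - 5 + 25/3 + 5*u/3) + 2) = 1*((10/3 + 2*u/3) + 2) = 1*(16/3 + 2*u/3) = 16/3 + 2*u/3)
m(y) = sqrt(y)*(16/3 + 2*y/3) (m(y) = (16/3 + 2*y/3)*sqrt(y) = sqrt(y)*(16/3 + 2*y/3))
-357 - m(G(-3, 2)) = -357 - 2*sqrt((1/5)*(-3))*(8 + (1/5)*(-3))/3 = -357 - 2*sqrt(-3/5)*(8 - 3/5)/3 = -357 - 2*I*sqrt(15)/5*37/(3*5) = -357 - 74*I*sqrt(15)/75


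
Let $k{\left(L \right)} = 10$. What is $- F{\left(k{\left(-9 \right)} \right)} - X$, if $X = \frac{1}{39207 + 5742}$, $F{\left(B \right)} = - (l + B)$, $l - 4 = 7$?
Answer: $\frac{943928}{44949} \approx 21.0$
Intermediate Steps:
$l = 11$ ($l = 4 + 7 = 11$)
$F{\left(B \right)} = -11 - B$ ($F{\left(B \right)} = - (11 + B) = -11 - B$)
$X = \frac{1}{44949} \approx 2.2247 \cdot 10^{-5}$
$- F{\left(k{\left(-9 \right)} \right)} - X = - (-11 - 10) - \frac{1}{44949} = \left(-1\right) \left(-21\right) - \frac{1}{44949} = 21 - \frac{1}{44949} = \frac{943928}{44949}$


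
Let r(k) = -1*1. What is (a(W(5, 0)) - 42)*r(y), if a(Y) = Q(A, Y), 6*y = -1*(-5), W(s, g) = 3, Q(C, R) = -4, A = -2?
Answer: 46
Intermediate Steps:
y = ⅚ (y = (-1*(-5))/6 = (⅙)*5 = ⅚ ≈ 0.83333)
a(Y) = -4
r(k) = -1
(a(W(5, 0)) - 42)*r(y) = (-4 - 42)*(-1) = -46*(-1) = 46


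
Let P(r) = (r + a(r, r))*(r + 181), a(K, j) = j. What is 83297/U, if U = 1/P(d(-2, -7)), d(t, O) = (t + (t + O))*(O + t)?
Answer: 4617985680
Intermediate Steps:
d(t, O) = (O + t)*(O + 2*t) (d(t, O) = (t + (O + t))*(O + t) = (O + 2*t)*(O + t) = (O + t)*(O + 2*t))
P(r) = 2*r*(181 + r) (P(r) = (r + r)*(r + 181) = (2*r)*(181 + r) = 2*r*(181 + r))
U = 1/55440 (U = 1/(2*((-7)² + 2*(-2)² + 3*(-7)*(-2))*(181 + ((-7)² + 2*(-2)² + 3*(-7)*(-2)))) = 1/(2*(49 + 2*4 + 42)*(181 + (49 + 2*4 + 42))) = 1/(2*(49 + 8 + 42)*(181 + (49 + 8 + 42))) = 1/(2*99*(181 + 99)) = 1/(2*99*280) = 1/55440 ≈ 1.8038e-5)
83297/U = 83297/(1/55440) = 83297*55440 = 4617985680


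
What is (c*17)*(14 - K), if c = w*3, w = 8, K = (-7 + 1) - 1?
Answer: 8568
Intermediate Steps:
K = -7 (K = -6 - 1 = -7)
c = 24 (c = 8*3 = 24)
(c*17)*(14 - K) = (24*17)*(14 - 1*(-7)) = 408*(14 + 7) = 408*21 = 8568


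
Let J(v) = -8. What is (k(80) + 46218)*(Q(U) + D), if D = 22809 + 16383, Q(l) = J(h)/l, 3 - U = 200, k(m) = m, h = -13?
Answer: 357459079936/197 ≈ 1.8145e+9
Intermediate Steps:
U = -197 (U = 3 - 1*200 = 3 - 200 = -197)
Q(l) = -8/l
D = 39192
(k(80) + 46218)*(Q(U) + D) = (80 + 46218)*(-8/(-197) + 39192) = 46298*(-8*(-1/197) + 39192) = 46298*(8/197 + 39192) = 46298*(7720832/197) = 357459079936/197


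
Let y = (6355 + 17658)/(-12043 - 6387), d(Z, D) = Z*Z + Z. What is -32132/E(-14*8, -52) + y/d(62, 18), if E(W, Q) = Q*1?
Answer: 578275917971/935838540 ≈ 617.92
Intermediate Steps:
E(W, Q) = Q
d(Z, D) = Z + Z² (d(Z, D) = Z² + Z = Z + Z²)
y = -24013/18430 (y = 24013/(-18430) = 24013*(-1/18430) = -24013/18430 ≈ -1.3029)
-32132/E(-14*8, -52) + y/d(62, 18) = -32132/(-52) - 24013*1/(62*(1 + 62))/18430 = -32132*(-1/52) - 24013/(18430*(62*63)) = 8033/13 - 24013/18430/3906 = 8033/13 - 24013/18430*1/3906 = 8033/13 - 24013/71987580 = 578275917971/935838540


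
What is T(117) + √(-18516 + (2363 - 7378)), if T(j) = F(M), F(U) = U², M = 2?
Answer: 4 + I*√23531 ≈ 4.0 + 153.4*I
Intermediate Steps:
T(j) = 4 (T(j) = 2² = 4)
T(117) + √(-18516 + (2363 - 7378)) = 4 + √(-18516 + (2363 - 7378)) = 4 + √(-18516 - 5015) = 4 + √(-23531) = 4 + I*√23531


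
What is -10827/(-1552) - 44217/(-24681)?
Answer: 111948657/12768304 ≈ 8.7677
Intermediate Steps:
-10827/(-1552) - 44217/(-24681) = -10827*(-1/1552) - 44217*(-1/24681) = 10827/1552 + 14739/8227 = 111948657/12768304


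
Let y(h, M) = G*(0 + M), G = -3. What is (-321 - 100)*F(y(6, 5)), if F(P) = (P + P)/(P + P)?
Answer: -421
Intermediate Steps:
y(h, M) = -3*M (y(h, M) = -3*(0 + M) = -3*M)
F(P) = 1 (F(P) = (2*P)/((2*P)) = (2*P)*(1/(2*P)) = 1)
(-321 - 100)*F(y(6, 5)) = (-321 - 100)*1 = -421*1 = -421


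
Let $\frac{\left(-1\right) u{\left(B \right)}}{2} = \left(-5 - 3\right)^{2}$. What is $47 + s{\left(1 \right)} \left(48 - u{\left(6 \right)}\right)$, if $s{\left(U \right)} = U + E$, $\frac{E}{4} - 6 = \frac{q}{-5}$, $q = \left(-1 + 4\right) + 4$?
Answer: $\frac{17307}{5} \approx 3461.4$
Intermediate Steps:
$u{\left(B \right)} = -128$ ($u{\left(B \right)} = - 2 \left(-5 - 3\right)^{2} = - 2 \left(-8\right)^{2} = \left(-2\right) 64 = -128$)
$q = 7$ ($q = 3 + 4 = 7$)
$E = \frac{92}{5}$ ($E = 24 + 4 \frac{7}{-5} = 24 + 4 \cdot 7 \left(- \frac{1}{5}\right) = 24 + 4 \left(- \frac{7}{5}\right) = 24 - \frac{28}{5} = \frac{92}{5} \approx 18.4$)
$s{\left(U \right)} = \frac{92}{5} + U$ ($s{\left(U \right)} = U + \frac{92}{5} = \frac{92}{5} + U$)
$47 + s{\left(1 \right)} \left(48 - u{\left(6 \right)}\right) = 47 + \left(\frac{92}{5} + 1\right) \left(48 - -128\right) = 47 + \frac{97 \left(48 + 128\right)}{5} = 47 + \frac{97}{5} \cdot 176 = 47 + \frac{17072}{5} = \frac{17307}{5}$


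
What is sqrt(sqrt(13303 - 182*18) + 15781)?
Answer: sqrt(15781 + sqrt(10027)) ≈ 126.02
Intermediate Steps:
sqrt(sqrt(13303 - 182*18) + 15781) = sqrt(sqrt(13303 - 3276) + 15781) = sqrt(sqrt(10027) + 15781) = sqrt(15781 + sqrt(10027))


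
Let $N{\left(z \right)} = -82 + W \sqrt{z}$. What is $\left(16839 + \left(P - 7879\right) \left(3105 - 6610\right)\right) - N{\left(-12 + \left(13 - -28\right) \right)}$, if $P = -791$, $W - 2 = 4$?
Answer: $30405271 - 6 \sqrt{29} \approx 3.0405 \cdot 10^{7}$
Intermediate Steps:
$W = 6$ ($W = 2 + 4 = 6$)
$N{\left(z \right)} = -82 + 6 \sqrt{z}$
$\left(16839 + \left(P - 7879\right) \left(3105 - 6610\right)\right) - N{\left(-12 + \left(13 - -28\right) \right)} = \left(16839 + \left(-791 - 7879\right) \left(3105 - 6610\right)\right) - \left(-82 + 6 \sqrt{-12 + \left(13 - -28\right)}\right) = \left(16839 - -30388350\right) - \left(-82 + 6 \sqrt{-12 + \left(13 + 28\right)}\right) = \left(16839 + 30388350\right) - \left(-82 + 6 \sqrt{-12 + 41}\right) = 30405189 - \left(-82 + 6 \sqrt{29}\right) = 30405189 + \left(82 - 6 \sqrt{29}\right) = 30405271 - 6 \sqrt{29}$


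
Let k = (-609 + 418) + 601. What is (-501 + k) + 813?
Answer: 722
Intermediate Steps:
k = 410 (k = -191 + 601 = 410)
(-501 + k) + 813 = (-501 + 410) + 813 = -91 + 813 = 722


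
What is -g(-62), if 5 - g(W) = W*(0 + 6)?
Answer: -377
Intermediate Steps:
g(W) = 5 - 6*W (g(W) = 5 - W*(0 + 6) = 5 - W*6 = 5 - 6*W)
-g(-62) = -(5 - 6*(-62)) = -(5 + 372) = -1*377 = -377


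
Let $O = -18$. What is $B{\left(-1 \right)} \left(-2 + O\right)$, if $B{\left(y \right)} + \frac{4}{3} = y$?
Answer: $\frac{140}{3} \approx 46.667$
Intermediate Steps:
$B{\left(y \right)} = - \frac{4}{3} + y$
$B{\left(-1 \right)} \left(-2 + O\right) = \left(- \frac{4}{3} - 1\right) \left(-2 - 18\right) = \left(- \frac{7}{3}\right) \left(-20\right) = \frac{140}{3}$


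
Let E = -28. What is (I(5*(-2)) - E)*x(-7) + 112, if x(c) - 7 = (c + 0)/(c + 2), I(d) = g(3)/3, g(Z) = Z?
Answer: 1778/5 ≈ 355.60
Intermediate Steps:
I(d) = 1 (I(d) = 3/3 = 3*(⅓) = 1)
x(c) = 7 + c/(2 + c) (x(c) = 7 + (c + 0)/(c + 2) = 7 + c/(2 + c))
(I(5*(-2)) - E)*x(-7) + 112 = (1 - 1*(-28))*(2*(7 + 4*(-7))/(2 - 7)) + 112 = (1 + 28)*(2*(7 - 28)/(-5)) + 112 = 29*(2*(-⅕)*(-21)) + 112 = 29*(42/5) + 112 = 1218/5 + 112 = 1778/5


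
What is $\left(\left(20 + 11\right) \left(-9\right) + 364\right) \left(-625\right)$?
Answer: $-53125$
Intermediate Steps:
$\left(\left(20 + 11\right) \left(-9\right) + 364\right) \left(-625\right) = \left(31 \left(-9\right) + 364\right) \left(-625\right) = \left(-279 + 364\right) \left(-625\right) = 85 \left(-625\right) = -53125$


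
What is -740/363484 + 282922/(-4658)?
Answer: -12855133396/211638559 ≈ -60.741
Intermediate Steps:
-740/363484 + 282922/(-4658) = -740*1/363484 + 282922*(-1/4658) = -185/90871 - 141461/2329 = -12855133396/211638559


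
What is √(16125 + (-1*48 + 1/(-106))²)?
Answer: √207078421/106 ≈ 135.76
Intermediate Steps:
√(16125 + (-1*48 + 1/(-106))²) = √(16125 + (-48 - 1/106)²) = √(16125 + (-5089/106)²) = √(16125 + 25897921/11236) = √(207078421/11236) = √207078421/106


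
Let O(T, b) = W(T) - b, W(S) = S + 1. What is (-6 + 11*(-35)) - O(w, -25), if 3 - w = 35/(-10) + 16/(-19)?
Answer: -16125/38 ≈ -424.34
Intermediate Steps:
W(S) = 1 + S
w = 279/38 (w = 3 - (35/(-10) + 16/(-19)) = 3 - (35*(-⅒) + 16*(-1/19)) = 3 - (-7/2 - 16/19) = 3 - 1*(-165/38) = 3 + 165/38 = 279/38 ≈ 7.3421)
O(T, b) = 1 + T - b (O(T, b) = (1 + T) - b = 1 + T - b)
(-6 + 11*(-35)) - O(w, -25) = (-6 + 11*(-35)) - (1 + 279/38 - 1*(-25)) = (-6 - 385) - (1 + 279/38 + 25) = -391 - 1*1267/38 = -391 - 1267/38 = -16125/38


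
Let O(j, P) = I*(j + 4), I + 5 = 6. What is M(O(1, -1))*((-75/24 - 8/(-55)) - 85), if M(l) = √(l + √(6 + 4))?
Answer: -38711*√(5 + √10)/440 ≈ -251.35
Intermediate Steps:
I = 1 (I = -5 + 6 = 1)
O(j, P) = 4 + j (O(j, P) = 1*(j + 4) = 1*(4 + j) = 4 + j)
M(l) = √(l + √10)
M(O(1, -1))*((-75/24 - 8/(-55)) - 85) = √((4 + 1) + √10)*((-75/24 - 8/(-55)) - 85) = √(5 + √10)*((-75*1/24 - 8*(-1/55)) - 85) = √(5 + √10)*((-25/8 + 8/55) - 85) = √(5 + √10)*(-1311/440 - 85) = √(5 + √10)*(-38711/440) = -38711*√(5 + √10)/440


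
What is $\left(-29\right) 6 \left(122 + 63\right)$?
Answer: $-32190$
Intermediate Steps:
$\left(-29\right) 6 \left(122 + 63\right) = \left(-174\right) 185 = -32190$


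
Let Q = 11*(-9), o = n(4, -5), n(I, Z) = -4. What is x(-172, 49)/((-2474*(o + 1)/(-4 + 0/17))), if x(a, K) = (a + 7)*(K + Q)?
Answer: -5500/1237 ≈ -4.4462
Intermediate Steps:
o = -4
Q = -99
x(a, K) = (-99 + K)*(7 + a) (x(a, K) = (a + 7)*(K - 99) = (7 + a)*(-99 + K) = (-99 + K)*(7 + a))
x(-172, 49)/((-2474*(o + 1)/(-4 + 0/17))) = (-693 - 99*(-172) + 7*49 + 49*(-172))/((-2474*(-4 + 1)/(-4 + 0/17))) = (-693 + 17028 + 343 - 8428)/((-(-7422)/(-4 + 0*(1/17)))) = 8250/((-(-7422)/(-4 + 0))) = 8250/((-(-7422)/(-4))) = 8250/((-(-7422)*(-1)/4)) = 8250/((-2474*¾)) = 8250/(-3711/2) = 8250*(-2/3711) = -5500/1237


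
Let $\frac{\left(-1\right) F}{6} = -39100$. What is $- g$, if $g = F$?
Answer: $-234600$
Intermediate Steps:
$F = 234600$ ($F = \left(-6\right) \left(-39100\right) = 234600$)
$g = 234600$
$- g = \left(-1\right) 234600 = -234600$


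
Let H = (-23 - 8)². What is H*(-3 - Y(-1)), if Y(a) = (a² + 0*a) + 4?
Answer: -7688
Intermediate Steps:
H = 961 (H = (-31)² = 961)
Y(a) = 4 + a² (Y(a) = (a² + 0) + 4 = a² + 4 = 4 + a²)
H*(-3 - Y(-1)) = 961*(-3 - (4 + (-1)²)) = 961*(-3 - (4 + 1)) = 961*(-3 - 1*5) = 961*(-3 - 5) = 961*(-8) = -7688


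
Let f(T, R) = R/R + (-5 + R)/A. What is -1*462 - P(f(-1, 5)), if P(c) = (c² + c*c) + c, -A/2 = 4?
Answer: -465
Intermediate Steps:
A = -8 (A = -2*4 = -8)
f(T, R) = 13/8 - R/8 (f(T, R) = R/R + (-5 + R)/(-8) = 1 + (-5 + R)*(-⅛) = 1 + (5/8 - R/8) = 13/8 - R/8)
P(c) = c + 2*c² (P(c) = (c² + c²) + c = 2*c² + c = c + 2*c²)
-1*462 - P(f(-1, 5)) = -1*462 - (13/8 - ⅛*5)*(1 + 2*(13/8 - ⅛*5)) = -462 - (13/8 - 5/8)*(1 + 2*(13/8 - 5/8)) = -462 - (1 + 2*1) = -462 - (1 + 2) = -462 - 3 = -465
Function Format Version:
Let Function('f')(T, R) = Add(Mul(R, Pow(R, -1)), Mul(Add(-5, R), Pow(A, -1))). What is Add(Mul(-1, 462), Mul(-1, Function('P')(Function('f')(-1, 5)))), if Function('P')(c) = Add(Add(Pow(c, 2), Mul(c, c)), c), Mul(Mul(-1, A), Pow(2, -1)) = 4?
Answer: -465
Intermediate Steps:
A = -8 (A = Mul(-2, 4) = -8)
Function('f')(T, R) = Add(Rational(13, 8), Mul(Rational(-1, 8), R)) (Function('f')(T, R) = Add(Mul(R, Pow(R, -1)), Mul(Add(-5, R), Pow(-8, -1))) = Add(1, Mul(Add(-5, R), Rational(-1, 8))) = Add(1, Add(Rational(5, 8), Mul(Rational(-1, 8), R))) = Add(Rational(13, 8), Mul(Rational(-1, 8), R)))
Function('P')(c) = Add(c, Mul(2, Pow(c, 2))) (Function('P')(c) = Add(Add(Pow(c, 2), Pow(c, 2)), c) = Add(Mul(2, Pow(c, 2)), c) = Add(c, Mul(2, Pow(c, 2))))
Add(Mul(-1, 462), Mul(-1, Function('P')(Function('f')(-1, 5)))) = Add(Mul(-1, 462), Mul(-1, Mul(Add(Rational(13, 8), Mul(Rational(-1, 8), 5)), Add(1, Mul(2, Add(Rational(13, 8), Mul(Rational(-1, 8), 5))))))) = Add(-462, Mul(-1, Mul(Add(Rational(13, 8), Rational(-5, 8)), Add(1, Mul(2, Add(Rational(13, 8), Rational(-5, 8))))))) = Add(-462, Mul(-1, Mul(1, Add(1, Mul(2, 1))))) = Add(-462, Mul(-1, Mul(1, Add(1, 2)))) = Add(-462, Mul(-1, Mul(1, 3))) = Add(-462, Mul(-1, 3)) = Add(-462, -3) = -465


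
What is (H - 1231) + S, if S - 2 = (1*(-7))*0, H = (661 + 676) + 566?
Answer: 674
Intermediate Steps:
H = 1903 (H = 1337 + 566 = 1903)
S = 2 (S = 2 + (1*(-7))*0 = 2 - 7*0 = 2 + 0 = 2)
(H - 1231) + S = (1903 - 1231) + 2 = 672 + 2 = 674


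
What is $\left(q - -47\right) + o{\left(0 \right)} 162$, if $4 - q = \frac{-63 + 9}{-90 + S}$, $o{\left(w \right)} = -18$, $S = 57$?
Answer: $- \frac{31533}{11} \approx -2866.6$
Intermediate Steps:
$q = \frac{26}{11}$ ($q = 4 - \frac{-63 + 9}{-90 + 57} = 4 - - \frac{54}{-33} = 4 - \left(-54\right) \left(- \frac{1}{33}\right) = 4 - \frac{18}{11} = \frac{26}{11} \approx 2.3636$)
$\left(q - -47\right) + o{\left(0 \right)} 162 = \left(\frac{26}{11} - -47\right) - 2916 = \left(\frac{26}{11} + 47\right) - 2916 = \frac{543}{11} - 2916 = - \frac{31533}{11}$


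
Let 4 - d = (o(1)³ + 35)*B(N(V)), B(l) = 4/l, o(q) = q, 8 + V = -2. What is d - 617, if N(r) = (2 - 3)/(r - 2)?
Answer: -2341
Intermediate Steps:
V = -10 (V = -8 - 2 = -10)
N(r) = -1/(-2 + r)
d = -1724 (d = 4 - (1³ + 35)*4/((-1/(-2 - 10))) = 4 - (1 + 35)*4/((-1/(-12))) = 4 - 36*4/((-1*(-1/12))) = 4 - 36*4/(1/12) = 4 - 36*4*12 = 4 - 36*48 = 4 - 1*1728 = 4 - 1728 = -1724)
d - 617 = -1724 - 617 = -2341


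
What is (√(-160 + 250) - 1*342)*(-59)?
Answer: 20178 - 177*√10 ≈ 19618.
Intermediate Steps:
(√(-160 + 250) - 1*342)*(-59) = (√90 - 342)*(-59) = (3*√10 - 342)*(-59) = (-342 + 3*√10)*(-59) = 20178 - 177*√10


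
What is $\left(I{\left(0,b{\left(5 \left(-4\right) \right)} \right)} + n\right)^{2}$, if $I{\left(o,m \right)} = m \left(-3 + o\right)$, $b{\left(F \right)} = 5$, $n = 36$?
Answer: $441$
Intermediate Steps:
$\left(I{\left(0,b{\left(5 \left(-4\right) \right)} \right)} + n\right)^{2} = \left(5 \left(-3 + 0\right) + 36\right)^{2} = \left(5 \left(-3\right) + 36\right)^{2} = \left(-15 + 36\right)^{2} = 21^{2} = 441$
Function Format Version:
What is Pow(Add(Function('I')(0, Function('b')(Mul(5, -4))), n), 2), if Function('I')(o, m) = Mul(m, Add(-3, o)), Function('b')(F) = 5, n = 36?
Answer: 441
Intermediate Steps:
Pow(Add(Function('I')(0, Function('b')(Mul(5, -4))), n), 2) = Pow(Add(Mul(5, Add(-3, 0)), 36), 2) = Pow(Add(Mul(5, -3), 36), 2) = Pow(Add(-15, 36), 2) = Pow(21, 2) = 441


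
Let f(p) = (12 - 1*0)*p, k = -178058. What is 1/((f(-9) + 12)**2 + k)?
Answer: -1/168842 ≈ -5.9227e-6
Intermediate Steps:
f(p) = 12*p (f(p) = (12 + 0)*p = 12*p)
1/((f(-9) + 12)**2 + k) = 1/((12*(-9) + 12)**2 - 178058) = 1/((-108 + 12)**2 - 178058) = 1/((-96)**2 - 178058) = 1/(9216 - 178058) = 1/(-168842) = -1/168842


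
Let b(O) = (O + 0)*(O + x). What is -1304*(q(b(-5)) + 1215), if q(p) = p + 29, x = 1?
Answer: -1648256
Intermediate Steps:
b(O) = O*(1 + O) (b(O) = (O + 0)*(O + 1) = O*(1 + O))
q(p) = 29 + p
-1304*(q(b(-5)) + 1215) = -1304*((29 - 5*(1 - 5)) + 1215) = -1304*((29 - 5*(-4)) + 1215) = -1304*((29 + 20) + 1215) = -1304*(49 + 1215) = -1304*1264 = -1648256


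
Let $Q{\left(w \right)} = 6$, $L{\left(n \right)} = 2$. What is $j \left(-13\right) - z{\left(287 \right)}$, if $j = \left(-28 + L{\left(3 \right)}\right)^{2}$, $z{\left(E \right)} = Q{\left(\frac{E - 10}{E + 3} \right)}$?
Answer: $-8794$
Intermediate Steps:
$z{\left(E \right)} = 6$
$j = 676$ ($j = \left(-28 + 2\right)^{2} = \left(-26\right)^{2} = 676$)
$j \left(-13\right) - z{\left(287 \right)} = 676 \left(-13\right) - 6 = -8788 - 6 = -8794$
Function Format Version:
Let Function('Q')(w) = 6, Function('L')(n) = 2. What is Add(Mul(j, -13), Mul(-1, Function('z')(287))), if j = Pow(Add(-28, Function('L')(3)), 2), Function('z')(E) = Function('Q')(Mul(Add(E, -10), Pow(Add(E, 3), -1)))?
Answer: -8794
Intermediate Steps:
Function('z')(E) = 6
j = 676 (j = Pow(Add(-28, 2), 2) = Pow(-26, 2) = 676)
Add(Mul(j, -13), Mul(-1, Function('z')(287))) = Add(Mul(676, -13), Mul(-1, 6)) = Add(-8788, -6) = -8794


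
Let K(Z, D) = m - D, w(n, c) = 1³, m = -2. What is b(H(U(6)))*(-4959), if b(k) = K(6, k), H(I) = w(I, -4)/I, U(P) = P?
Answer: 21489/2 ≈ 10745.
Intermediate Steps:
w(n, c) = 1
H(I) = 1/I
K(Z, D) = -2 - D
b(k) = -2 - k
b(H(U(6)))*(-4959) = (-2 - 1/6)*(-4959) = (-2 - 1*⅙)*(-4959) = (-2 - ⅙)*(-4959) = -13/6*(-4959) = 21489/2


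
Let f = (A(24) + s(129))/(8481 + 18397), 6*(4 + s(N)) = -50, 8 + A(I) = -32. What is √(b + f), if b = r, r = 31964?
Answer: √207824863622046/80634 ≈ 178.78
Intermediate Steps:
A(I) = -40 (A(I) = -8 - 32 = -40)
s(N) = -37/3 (s(N) = -4 + (⅙)*(-50) = -4 - 25/3 = -37/3)
b = 31964
f = -157/80634 (f = (-40 - 37/3)/(8481 + 18397) = -157/3/26878 = -157/3*1/26878 = -157/80634 ≈ -0.0019471)
√(b + f) = √(31964 - 157/80634) = √(2577385019/80634) = √207824863622046/80634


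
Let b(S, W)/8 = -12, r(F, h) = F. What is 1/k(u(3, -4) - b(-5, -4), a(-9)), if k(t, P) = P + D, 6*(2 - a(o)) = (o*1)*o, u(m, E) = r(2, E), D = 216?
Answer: 2/409 ≈ 0.0048900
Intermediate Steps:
b(S, W) = -96 (b(S, W) = 8*(-12) = -96)
u(m, E) = 2
a(o) = 2 - o²/6 (a(o) = 2 - o*1*o/6 = 2 - o*o/6 = 2 - o²/6)
k(t, P) = 216 + P (k(t, P) = P + 216 = 216 + P)
1/k(u(3, -4) - b(-5, -4), a(-9)) = 1/(216 + (2 - ⅙*(-9)²)) = 1/(216 + (2 - ⅙*81)) = 1/(216 + (2 - 27/2)) = 1/(216 - 23/2) = 1/(409/2) = 2/409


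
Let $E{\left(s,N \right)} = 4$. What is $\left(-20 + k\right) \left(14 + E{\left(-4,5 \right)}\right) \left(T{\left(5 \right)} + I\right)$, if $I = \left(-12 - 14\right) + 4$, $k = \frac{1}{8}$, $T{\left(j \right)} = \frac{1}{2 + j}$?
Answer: $\frac{218943}{28} \approx 7819.4$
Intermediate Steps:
$k = \frac{1}{8} \approx 0.125$
$I = -22$ ($I = -26 + 4 = -22$)
$\left(-20 + k\right) \left(14 + E{\left(-4,5 \right)}\right) \left(T{\left(5 \right)} + I\right) = \left(-20 + \frac{1}{8}\right) \left(14 + 4\right) \left(\frac{1}{2 + 5} - 22\right) = \left(- \frac{159}{8}\right) 18 \left(\frac{1}{7} - 22\right) = - \frac{1431 \left(\frac{1}{7} - 22\right)}{4} = \left(- \frac{1431}{4}\right) \left(- \frac{153}{7}\right) = \frac{218943}{28}$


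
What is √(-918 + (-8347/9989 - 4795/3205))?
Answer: 2*I*√9432883790122485/6402949 ≈ 30.337*I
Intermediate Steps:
√(-918 + (-8347/9989 - 4795/3205)) = √(-918 + (-8347*1/9989 - 4795*1/3205)) = √(-918 + (-8347/9989 - 959/641)) = √(-918 - 14929878/6402949) = √(-5892837060/6402949) = 2*I*√9432883790122485/6402949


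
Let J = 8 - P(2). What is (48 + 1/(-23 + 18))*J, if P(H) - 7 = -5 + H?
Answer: 956/5 ≈ 191.20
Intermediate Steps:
P(H) = 2 + H (P(H) = 7 + (-5 + H) = 2 + H)
J = 4 (J = 8 - (2 + 2) = 8 - 1*4 = 8 - 4 = 4)
(48 + 1/(-23 + 18))*J = (48 + 1/(-23 + 18))*4 = (48 + 1/(-5))*4 = (48 - ⅕)*4 = (239/5)*4 = 956/5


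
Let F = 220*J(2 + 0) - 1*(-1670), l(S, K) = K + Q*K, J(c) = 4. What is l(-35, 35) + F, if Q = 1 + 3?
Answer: 2725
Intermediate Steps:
Q = 4
l(S, K) = 5*K (l(S, K) = K + 4*K = 5*K)
F = 2550 (F = 220*4 - 1*(-1670) = 880 + 1670 = 2550)
l(-35, 35) + F = 5*35 + 2550 = 175 + 2550 = 2725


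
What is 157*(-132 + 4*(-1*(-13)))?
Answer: -12560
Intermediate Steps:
157*(-132 + 4*(-1*(-13))) = 157*(-132 + 4*13) = 157*(-132 + 52) = 157*(-80) = -12560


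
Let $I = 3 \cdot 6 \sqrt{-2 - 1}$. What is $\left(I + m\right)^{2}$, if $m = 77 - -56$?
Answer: $16717 + 4788 i \sqrt{3} \approx 16717.0 + 8293.1 i$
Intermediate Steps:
$m = 133$ ($m = 77 + 56 = 133$)
$I = 18 i \sqrt{3}$ ($I = 18 \sqrt{-3} = 18 i \sqrt{3} \approx 31.177 i$)
$\left(I + m\right)^{2} = \left(18 i \sqrt{3} + 133\right)^{2} = \left(133 + 18 i \sqrt{3}\right)^{2}$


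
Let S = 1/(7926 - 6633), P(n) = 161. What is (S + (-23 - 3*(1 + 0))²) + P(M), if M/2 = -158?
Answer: 1082242/1293 ≈ 837.00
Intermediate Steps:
M = -316 (M = 2*(-158) = -316)
S = 1/1293 ≈ 0.00077340
(S + (-23 - 3*(1 + 0))²) + P(M) = (1/1293 + (-23 - 3*(1 + 0))²) + 161 = (1/1293 + (-23 - 3*1)²) + 161 = (1/1293 + (-23 - 3)²) + 161 = (1/1293 + (-26)²) + 161 = (1/1293 + 676) + 161 = 874069/1293 + 161 = 1082242/1293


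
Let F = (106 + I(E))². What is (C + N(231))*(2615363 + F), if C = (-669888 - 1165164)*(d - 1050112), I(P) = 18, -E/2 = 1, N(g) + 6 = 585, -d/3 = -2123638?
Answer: -25686399721290231375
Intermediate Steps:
d = 6370914 (d = -3*(-2123638) = 6370914)
N(g) = 579 (N(g) = -6 + 585 = 579)
E = -2 (E = -2*1 = -2)
F = 15376 (F = (106 + 18)² = 124² = 15376)
C = -9763948351704 (C = (-669888 - 1165164)*(6370914 - 1050112) = -1835052*5320802 = -9763948351704)
(C + N(231))*(2615363 + F) = (-9763948351704 + 579)*(2615363 + 15376) = -9763948351125*2630739 = -25686399721290231375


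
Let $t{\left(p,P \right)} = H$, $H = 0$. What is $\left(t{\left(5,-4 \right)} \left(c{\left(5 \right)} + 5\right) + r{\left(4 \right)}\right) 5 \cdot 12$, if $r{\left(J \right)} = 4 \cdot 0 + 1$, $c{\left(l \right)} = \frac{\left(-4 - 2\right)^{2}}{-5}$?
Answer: $60$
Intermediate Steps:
$t{\left(p,P \right)} = 0$
$c{\left(l \right)} = - \frac{36}{5}$ ($c{\left(l \right)} = \left(-6\right)^{2} \left(- \frac{1}{5}\right) = 36 \left(- \frac{1}{5}\right) = - \frac{36}{5}$)
$r{\left(J \right)} = 1$ ($r{\left(J \right)} = 0 + 1 = 1$)
$\left(t{\left(5,-4 \right)} \left(c{\left(5 \right)} + 5\right) + r{\left(4 \right)}\right) 5 \cdot 12 = \left(0 \left(- \frac{36}{5} + 5\right) + 1\right) 5 \cdot 12 = \left(0 \left(- \frac{11}{5}\right) + 1\right) 60 = \left(0 + 1\right) 60 = 1 \cdot 60 = 60$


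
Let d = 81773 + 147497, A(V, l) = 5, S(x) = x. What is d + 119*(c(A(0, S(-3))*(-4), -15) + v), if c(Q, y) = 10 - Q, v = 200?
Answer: 256640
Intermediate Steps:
d = 229270
d + 119*(c(A(0, S(-3))*(-4), -15) + v) = 229270 + 119*((10 - 5*(-4)) + 200) = 229270 + 119*((10 - 1*(-20)) + 200) = 229270 + 119*((10 + 20) + 200) = 229270 + 119*(30 + 200) = 229270 + 119*230 = 229270 + 27370 = 256640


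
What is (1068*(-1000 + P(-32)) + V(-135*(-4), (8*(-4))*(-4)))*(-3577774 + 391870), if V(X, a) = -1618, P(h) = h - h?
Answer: 3407700264672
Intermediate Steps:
P(h) = 0
(1068*(-1000 + P(-32)) + V(-135*(-4), (8*(-4))*(-4)))*(-3577774 + 391870) = (1068*(-1000 + 0) - 1618)*(-3577774 + 391870) = (1068*(-1000) - 1618)*(-3185904) = (-1068000 - 1618)*(-3185904) = -1069618*(-3185904) = 3407700264672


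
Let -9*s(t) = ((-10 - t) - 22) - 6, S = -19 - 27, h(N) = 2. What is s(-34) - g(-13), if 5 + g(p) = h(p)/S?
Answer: 1136/207 ≈ 5.4879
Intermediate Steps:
S = -46
s(t) = 38/9 + t/9 (s(t) = -(((-10 - t) - 22) - 6)/9 = -((-32 - t) - 6)/9 = -(-38 - t)/9 = 38/9 + t/9)
g(p) = -116/23 (g(p) = -5 + 2/(-46) = -5 + 2*(-1/46) = -5 - 1/23 = -116/23)
s(-34) - g(-13) = (38/9 + (⅑)*(-34)) - 1*(-116/23) = (38/9 - 34/9) + 116/23 = 4/9 + 116/23 = 1136/207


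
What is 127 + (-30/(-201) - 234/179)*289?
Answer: -2490521/11993 ≈ -207.66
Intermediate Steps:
127 + (-30/(-201) - 234/179)*289 = 127 + (-30*(-1/201) - 234*1/179)*289 = 127 + (10/67 - 234/179)*289 = 127 - 13888/11993*289 = 127 - 4013632/11993 = -2490521/11993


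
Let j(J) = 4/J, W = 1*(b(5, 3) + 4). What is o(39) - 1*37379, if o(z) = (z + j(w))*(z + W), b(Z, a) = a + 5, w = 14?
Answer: -247628/7 ≈ -35375.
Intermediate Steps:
b(Z, a) = 5 + a
W = 12 (W = 1*((5 + 3) + 4) = 1*(8 + 4) = 1*12 = 12)
o(z) = (12 + z)*(2/7 + z) (o(z) = (z + 4/14)*(z + 12) = (z + 4*(1/14))*(12 + z) = (z + 2/7)*(12 + z) = (2/7 + z)*(12 + z) = (12 + z)*(2/7 + z))
o(39) - 1*37379 = (24/7 + 39**2 + (86/7)*39) - 1*37379 = (24/7 + 1521 + 3354/7) - 37379 = 14025/7 - 37379 = -247628/7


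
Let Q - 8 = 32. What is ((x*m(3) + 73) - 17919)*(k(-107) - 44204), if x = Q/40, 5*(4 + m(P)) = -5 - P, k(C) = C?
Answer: 3955111238/5 ≈ 7.9102e+8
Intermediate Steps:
Q = 40 (Q = 8 + 32 = 40)
m(P) = -5 - P/5 (m(P) = -4 + (-5 - P)/5 = -4 + (-1 - P/5) = -5 - P/5)
x = 1 (x = 40/40 = 40*(1/40) = 1)
((x*m(3) + 73) - 17919)*(k(-107) - 44204) = ((1*(-5 - ⅕*3) + 73) - 17919)*(-107 - 44204) = ((1*(-5 - ⅗) + 73) - 17919)*(-44311) = ((1*(-28/5) + 73) - 17919)*(-44311) = ((-28/5 + 73) - 17919)*(-44311) = (337/5 - 17919)*(-44311) = -89258/5*(-44311) = 3955111238/5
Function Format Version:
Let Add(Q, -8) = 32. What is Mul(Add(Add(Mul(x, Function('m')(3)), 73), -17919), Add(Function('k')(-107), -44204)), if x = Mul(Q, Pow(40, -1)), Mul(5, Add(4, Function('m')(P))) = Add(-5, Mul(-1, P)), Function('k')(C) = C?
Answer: Rational(3955111238, 5) ≈ 7.9102e+8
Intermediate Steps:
Q = 40 (Q = Add(8, 32) = 40)
Function('m')(P) = Add(-5, Mul(Rational(-1, 5), P)) (Function('m')(P) = Add(-4, Mul(Rational(1, 5), Add(-5, Mul(-1, P)))) = Add(-4, Add(-1, Mul(Rational(-1, 5), P))) = Add(-5, Mul(Rational(-1, 5), P)))
x = 1 (x = Mul(40, Pow(40, -1)) = Mul(40, Rational(1, 40)) = 1)
Mul(Add(Add(Mul(x, Function('m')(3)), 73), -17919), Add(Function('k')(-107), -44204)) = Mul(Add(Add(Mul(1, Add(-5, Mul(Rational(-1, 5), 3))), 73), -17919), Add(-107, -44204)) = Mul(Add(Add(Mul(1, Add(-5, Rational(-3, 5))), 73), -17919), -44311) = Mul(Add(Add(Mul(1, Rational(-28, 5)), 73), -17919), -44311) = Mul(Add(Add(Rational(-28, 5), 73), -17919), -44311) = Mul(Add(Rational(337, 5), -17919), -44311) = Mul(Rational(-89258, 5), -44311) = Rational(3955111238, 5)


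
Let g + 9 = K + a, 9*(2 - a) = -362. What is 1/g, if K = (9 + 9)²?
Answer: 9/3215 ≈ 0.0027994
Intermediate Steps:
a = 380/9 (a = 2 - ⅑*(-362) = 2 + 362/9 = 380/9 ≈ 42.222)
K = 324 (K = 18² = 324)
g = 3215/9 (g = -9 + (324 + 380/9) = -9 + 3296/9 = 3215/9 ≈ 357.22)
1/g = 1/(3215/9) = 9/3215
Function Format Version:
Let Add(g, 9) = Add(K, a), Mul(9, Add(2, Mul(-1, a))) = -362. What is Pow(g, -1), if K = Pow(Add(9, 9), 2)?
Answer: Rational(9, 3215) ≈ 0.0027994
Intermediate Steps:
a = Rational(380, 9) (a = Add(2, Mul(Rational(-1, 9), -362)) = Add(2, Rational(362, 9)) = Rational(380, 9) ≈ 42.222)
K = 324 (K = Pow(18, 2) = 324)
g = Rational(3215, 9) (g = Add(-9, Add(324, Rational(380, 9))) = Add(-9, Rational(3296, 9)) = Rational(3215, 9) ≈ 357.22)
Pow(g, -1) = Pow(Rational(3215, 9), -1) = Rational(9, 3215)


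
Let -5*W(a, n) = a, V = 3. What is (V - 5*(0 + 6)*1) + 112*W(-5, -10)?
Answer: 85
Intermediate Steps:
W(a, n) = -a/5
(V - 5*(0 + 6)*1) + 112*W(-5, -10) = (3 - 5*(0 + 6)*1) + 112*(-⅕*(-5)) = (3 - 5*6*1) + 112*1 = (3 - 30*1) + 112 = (3 - 30) + 112 = -27 + 112 = 85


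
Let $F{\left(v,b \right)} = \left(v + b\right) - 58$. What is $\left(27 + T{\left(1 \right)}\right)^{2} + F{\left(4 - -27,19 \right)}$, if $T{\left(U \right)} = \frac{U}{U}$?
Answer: $776$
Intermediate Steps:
$F{\left(v,b \right)} = -58 + b + v$ ($F{\left(v,b \right)} = \left(b + v\right) - 58 = -58 + b + v$)
$T{\left(U \right)} = 1$
$\left(27 + T{\left(1 \right)}\right)^{2} + F{\left(4 - -27,19 \right)} = \left(27 + 1\right)^{2} + \left(-58 + 19 + \left(4 - -27\right)\right) = 28^{2} + \left(-58 + 19 + \left(4 + 27\right)\right) = 784 + \left(-58 + 19 + 31\right) = 784 - 8 = 776$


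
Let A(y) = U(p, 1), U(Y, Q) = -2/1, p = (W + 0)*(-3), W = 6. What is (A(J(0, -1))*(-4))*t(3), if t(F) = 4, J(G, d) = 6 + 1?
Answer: 32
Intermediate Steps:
J(G, d) = 7
p = -18 (p = (6 + 0)*(-3) = 6*(-3) = -18)
U(Y, Q) = -2 (U(Y, Q) = -2*1 = -2)
A(y) = -2
(A(J(0, -1))*(-4))*t(3) = -2*(-4)*4 = 8*4 = 32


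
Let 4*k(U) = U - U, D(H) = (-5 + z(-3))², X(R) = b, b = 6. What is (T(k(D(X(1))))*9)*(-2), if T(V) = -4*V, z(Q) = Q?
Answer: 0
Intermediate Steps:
X(R) = 6
D(H) = 64 (D(H) = (-5 - 3)² = (-8)² = 64)
k(U) = 0 (k(U) = (U - U)/4 = (¼)*0 = 0)
(T(k(D(X(1))))*9)*(-2) = (-4*0*9)*(-2) = (0*9)*(-2) = 0*(-2) = 0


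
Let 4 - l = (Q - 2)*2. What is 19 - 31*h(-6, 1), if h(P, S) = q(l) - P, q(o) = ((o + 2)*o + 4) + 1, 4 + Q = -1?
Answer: -11482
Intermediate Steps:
Q = -5 (Q = -4 - 1 = -5)
l = 18 (l = 4 - (-5 - 2)*2 = 4 - (-7)*2 = 4 - 1*(-14) = 4 + 14 = 18)
q(o) = 5 + o*(2 + o) (q(o) = ((2 + o)*o + 4) + 1 = (o*(2 + o) + 4) + 1 = (4 + o*(2 + o)) + 1 = 5 + o*(2 + o))
h(P, S) = 365 - P (h(P, S) = (5 + 18² + 2*18) - P = (5 + 324 + 36) - P = 365 - P)
19 - 31*h(-6, 1) = 19 - 31*(365 - 1*(-6)) = 19 - 31*(365 + 6) = 19 - 31*371 = 19 - 11501 = -11482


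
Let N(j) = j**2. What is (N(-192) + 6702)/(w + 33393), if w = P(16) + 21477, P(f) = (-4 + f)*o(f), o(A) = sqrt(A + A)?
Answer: 66401845/83630897 - 58088*sqrt(2)/83630897 ≈ 0.79300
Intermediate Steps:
o(A) = sqrt(2)*sqrt(A) (o(A) = sqrt(2*A) = sqrt(2)*sqrt(A))
P(f) = sqrt(2)*sqrt(f)*(-4 + f) (P(f) = (-4 + f)*(sqrt(2)*sqrt(f)) = sqrt(2)*sqrt(f)*(-4 + f))
w = 21477 + 48*sqrt(2) (w = sqrt(2)*sqrt(16)*(-4 + 16) + 21477 = sqrt(2)*4*12 + 21477 = 48*sqrt(2) + 21477 = 21477 + 48*sqrt(2) ≈ 21545.)
(N(-192) + 6702)/(w + 33393) = ((-192)**2 + 6702)/((21477 + 48*sqrt(2)) + 33393) = (36864 + 6702)/(54870 + 48*sqrt(2)) = 43566/(54870 + 48*sqrt(2))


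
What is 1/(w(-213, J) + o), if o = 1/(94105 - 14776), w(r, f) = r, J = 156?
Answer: -79329/16897076 ≈ -0.0046948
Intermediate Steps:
o = 1/79329 ≈ 1.2606e-5
1/(w(-213, J) + o) = 1/(-213 + 1/79329) = 1/(-16897076/79329) = -79329/16897076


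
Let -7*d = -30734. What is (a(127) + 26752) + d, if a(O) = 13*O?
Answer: 229555/7 ≈ 32794.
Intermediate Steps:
d = 30734/7 (d = -⅐*(-30734) = 30734/7 ≈ 4390.6)
(a(127) + 26752) + d = (13*127 + 26752) + 30734/7 = (1651 + 26752) + 30734/7 = 28403 + 30734/7 = 229555/7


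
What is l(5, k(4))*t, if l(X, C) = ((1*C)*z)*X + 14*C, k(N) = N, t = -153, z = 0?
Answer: -8568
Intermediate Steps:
l(X, C) = 14*C (l(X, C) = ((1*C)*0)*X + 14*C = (C*0)*X + 14*C = 0*X + 14*C = 0 + 14*C = 14*C)
l(5, k(4))*t = (14*4)*(-153) = 56*(-153) = -8568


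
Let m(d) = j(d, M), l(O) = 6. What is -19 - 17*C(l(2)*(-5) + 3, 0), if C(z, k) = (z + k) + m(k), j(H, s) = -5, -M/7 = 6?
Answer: 525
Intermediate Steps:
M = -42 (M = -7*6 = -42)
m(d) = -5
C(z, k) = -5 + k + z (C(z, k) = (z + k) - 5 = (k + z) - 5 = -5 + k + z)
-19 - 17*C(l(2)*(-5) + 3, 0) = -19 - 17*(-5 + 0 + (6*(-5) + 3)) = -19 - 17*(-5 + 0 + (-30 + 3)) = -19 - 17*(-5 + 0 - 27) = -19 - 17*(-32) = -19 + 544 = 525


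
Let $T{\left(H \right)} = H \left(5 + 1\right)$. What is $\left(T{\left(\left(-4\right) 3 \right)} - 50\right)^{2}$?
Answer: $14884$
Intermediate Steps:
$T{\left(H \right)} = 6 H$ ($T{\left(H \right)} = H 6 = 6 H$)
$\left(T{\left(\left(-4\right) 3 \right)} - 50\right)^{2} = \left(6 \left(\left(-4\right) 3\right) - 50\right)^{2} = \left(6 \left(-12\right) - 50\right)^{2} = \left(-72 - 50\right)^{2} = \left(-122\right)^{2} = 14884$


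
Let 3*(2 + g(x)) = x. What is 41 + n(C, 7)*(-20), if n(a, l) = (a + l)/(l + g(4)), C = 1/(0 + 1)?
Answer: 299/19 ≈ 15.737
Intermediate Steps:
g(x) = -2 + x/3
C = 1 (C = 1/1 = 1)
n(a, l) = (a + l)/(-2/3 + l) (n(a, l) = (a + l)/(l + (-2 + (1/3)*4)) = (a + l)/(l + (-2 + 4/3)) = (a + l)/(l - 2/3) = (a + l)/(-2/3 + l))
41 + n(C, 7)*(-20) = 41 + (3*(1 + 7)/(-2 + 3*7))*(-20) = 41 + (3*8/(-2 + 21))*(-20) = 41 + (3*8/19)*(-20) = 41 + (3*(1/19)*8)*(-20) = 41 + (24/19)*(-20) = 41 - 480/19 = 299/19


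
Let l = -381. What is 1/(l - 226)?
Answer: -1/607 ≈ -0.0016474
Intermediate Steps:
1/(l - 226) = 1/(-381 - 226) = 1/(-607) = -1/607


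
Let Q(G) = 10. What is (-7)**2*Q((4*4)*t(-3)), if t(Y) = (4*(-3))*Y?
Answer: 490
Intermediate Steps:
t(Y) = -12*Y
(-7)**2*Q((4*4)*t(-3)) = (-7)**2*10 = 49*10 = 490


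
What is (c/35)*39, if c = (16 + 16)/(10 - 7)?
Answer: 416/35 ≈ 11.886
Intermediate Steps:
c = 32/3 ≈ 10.667
(c/35)*39 = ((32/3)/35)*39 = ((32/3)*(1/35))*39 = (32/105)*39 = 416/35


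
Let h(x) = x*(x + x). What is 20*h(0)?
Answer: 0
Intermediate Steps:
h(x) = 2*x**2 (h(x) = x*(2*x) = 2*x**2)
20*h(0) = 20*(2*0**2) = 20*(2*0) = 20*0 = 0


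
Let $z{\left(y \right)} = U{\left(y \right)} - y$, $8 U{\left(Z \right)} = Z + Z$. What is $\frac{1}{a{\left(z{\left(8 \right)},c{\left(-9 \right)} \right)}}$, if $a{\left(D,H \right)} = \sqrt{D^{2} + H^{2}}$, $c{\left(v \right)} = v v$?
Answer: $\frac{\sqrt{733}}{2199} \approx 0.012312$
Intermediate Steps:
$U{\left(Z \right)} = \frac{Z}{4}$ ($U{\left(Z \right)} = \frac{Z + Z}{8} = \frac{2 Z}{8} = \frac{Z}{4}$)
$c{\left(v \right)} = v^{2}$
$z{\left(y \right)} = - \frac{3 y}{4}$ ($z{\left(y \right)} = \frac{y}{4} - y = - \frac{3 y}{4}$)
$\frac{1}{a{\left(z{\left(8 \right)},c{\left(-9 \right)} \right)}} = \frac{1}{\sqrt{\left(\left(- \frac{3}{4}\right) 8\right)^{2} + \left(\left(-9\right)^{2}\right)^{2}}} = \frac{1}{\sqrt{\left(-6\right)^{2} + 81^{2}}} = \frac{1}{\sqrt{36 + 6561}} = \frac{1}{\sqrt{6597}} = \frac{1}{3 \sqrt{733}} = \frac{\sqrt{733}}{2199}$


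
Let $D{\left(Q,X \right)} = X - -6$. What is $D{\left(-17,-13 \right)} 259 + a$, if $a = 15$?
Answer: $-1798$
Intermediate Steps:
$D{\left(Q,X \right)} = 6 + X$ ($D{\left(Q,X \right)} = X + 6 = 6 + X$)
$D{\left(-17,-13 \right)} 259 + a = \left(6 - 13\right) 259 + 15 = \left(-7\right) 259 + 15 = -1813 + 15 = -1798$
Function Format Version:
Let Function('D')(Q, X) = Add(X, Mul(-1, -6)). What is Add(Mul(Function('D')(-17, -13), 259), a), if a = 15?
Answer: -1798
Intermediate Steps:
Function('D')(Q, X) = Add(6, X) (Function('D')(Q, X) = Add(X, 6) = Add(6, X))
Add(Mul(Function('D')(-17, -13), 259), a) = Add(Mul(Add(6, -13), 259), 15) = Add(Mul(-7, 259), 15) = Add(-1813, 15) = -1798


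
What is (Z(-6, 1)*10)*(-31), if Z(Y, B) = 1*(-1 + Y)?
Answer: 2170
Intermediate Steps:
Z(Y, B) = -1 + Y
(Z(-6, 1)*10)*(-31) = ((-1 - 6)*10)*(-31) = -7*10*(-31) = -70*(-31) = 2170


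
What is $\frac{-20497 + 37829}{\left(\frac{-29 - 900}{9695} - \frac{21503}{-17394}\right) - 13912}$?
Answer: $- \frac{2922778873560}{2345855442401} \approx -1.2459$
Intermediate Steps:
$\frac{-20497 + 37829}{\left(\frac{-29 - 900}{9695} - \frac{21503}{-17394}\right) - 13912} = \frac{17332}{\left(\left(-29 - 900\right) \frac{1}{9695} - - \frac{21503}{17394}\right) - 13912} = \frac{17332}{\left(\left(-929\right) \frac{1}{9695} + \frac{21503}{17394}\right) - 13912} = \frac{17332}{\left(- \frac{929}{9695} + \frac{21503}{17394}\right) - 13912} = \frac{17332}{\frac{192312559}{168634830} - 13912} = \frac{17332}{- \frac{2345855442401}{168634830}} = 17332 \left(- \frac{168634830}{2345855442401}\right) = - \frac{2922778873560}{2345855442401}$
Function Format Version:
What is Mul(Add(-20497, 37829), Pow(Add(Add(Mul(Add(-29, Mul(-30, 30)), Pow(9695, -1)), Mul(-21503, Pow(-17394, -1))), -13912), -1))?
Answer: Rational(-2922778873560, 2345855442401) ≈ -1.2459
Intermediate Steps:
Mul(Add(-20497, 37829), Pow(Add(Add(Mul(Add(-29, Mul(-30, 30)), Pow(9695, -1)), Mul(-21503, Pow(-17394, -1))), -13912), -1)) = Mul(17332, Pow(Add(Add(Mul(Add(-29, -900), Rational(1, 9695)), Mul(-21503, Rational(-1, 17394))), -13912), -1)) = Mul(17332, Pow(Add(Add(Mul(-929, Rational(1, 9695)), Rational(21503, 17394)), -13912), -1)) = Mul(17332, Pow(Add(Add(Rational(-929, 9695), Rational(21503, 17394)), -13912), -1)) = Mul(17332, Pow(Add(Rational(192312559, 168634830), -13912), -1)) = Mul(17332, Pow(Rational(-2345855442401, 168634830), -1)) = Mul(17332, Rational(-168634830, 2345855442401)) = Rational(-2922778873560, 2345855442401)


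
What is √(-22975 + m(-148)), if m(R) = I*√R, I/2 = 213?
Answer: √(-22975 + 852*I*√37) ≈ 16.989 + 152.52*I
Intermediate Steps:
I = 426 (I = 2*213 = 426)
m(R) = 426*√R
√(-22975 + m(-148)) = √(-22975 + 426*√(-148)) = √(-22975 + 426*(2*I*√37)) = √(-22975 + 852*I*√37)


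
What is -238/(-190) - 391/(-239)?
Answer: 65586/22705 ≈ 2.8886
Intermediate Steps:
-238/(-190) - 391/(-239) = -238*(-1/190) - 391*(-1/239) = 119/95 + 391/239 = 65586/22705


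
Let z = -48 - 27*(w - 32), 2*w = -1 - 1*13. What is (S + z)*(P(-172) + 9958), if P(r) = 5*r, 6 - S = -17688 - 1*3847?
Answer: 205123508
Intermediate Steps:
w = -7 (w = (-1 - 1*13)/2 = (-1 - 13)/2 = (½)*(-14) = -7)
S = 21541 (S = 6 - (-17688 - 1*3847) = 6 - (-17688 - 3847) = 6 - 1*(-21535) = 6 + 21535 = 21541)
z = 1005 (z = -48 - 27*(-7 - 32) = -48 - 27*(-39) = -48 + 1053 = 1005)
(S + z)*(P(-172) + 9958) = (21541 + 1005)*(5*(-172) + 9958) = 22546*(-860 + 9958) = 22546*9098 = 205123508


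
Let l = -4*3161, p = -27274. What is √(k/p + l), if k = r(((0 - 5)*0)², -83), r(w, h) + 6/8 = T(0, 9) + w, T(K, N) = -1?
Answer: I*√37622023348858/54548 ≈ 112.45*I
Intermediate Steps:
r(w, h) = -7/4 + w (r(w, h) = -¾ + (-1 + w) = -7/4 + w)
k = -7/4 (k = -7/4 + ((0 - 5)*0)² = -7/4 + (-5*0)² = -7/4 + 0² = -7/4 + 0 = -7/4 ≈ -1.7500)
l = -12644
√(k/p + l) = √(-7/4/(-27274) - 12644) = √(-7/4*(-1/27274) - 12644) = √(7/109096 - 12644) = √(-1379409817/109096) = I*√37622023348858/54548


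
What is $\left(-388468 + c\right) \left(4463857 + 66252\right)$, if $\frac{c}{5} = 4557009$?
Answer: $101458935036893$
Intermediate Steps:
$c = 22785045$ ($c = 5 \cdot 4557009 = 22785045$)
$\left(-388468 + c\right) \left(4463857 + 66252\right) = \left(-388468 + 22785045\right) \left(4463857 + 66252\right) = 22396577 \cdot 4530109 = 101458935036893$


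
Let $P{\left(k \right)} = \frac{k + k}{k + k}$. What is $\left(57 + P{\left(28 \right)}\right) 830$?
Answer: $48140$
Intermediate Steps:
$P{\left(k \right)} = 1$ ($P{\left(k \right)} = \frac{2 k}{2 k} = 2 k \frac{1}{2 k} = 1$)
$\left(57 + P{\left(28 \right)}\right) 830 = \left(57 + 1\right) 830 = 58 \cdot 830 = 48140$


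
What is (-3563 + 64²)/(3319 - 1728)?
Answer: 533/1591 ≈ 0.33501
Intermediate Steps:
(-3563 + 64²)/(3319 - 1728) = (-3563 + 4096)/1591 = 533*(1/1591) = 533/1591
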